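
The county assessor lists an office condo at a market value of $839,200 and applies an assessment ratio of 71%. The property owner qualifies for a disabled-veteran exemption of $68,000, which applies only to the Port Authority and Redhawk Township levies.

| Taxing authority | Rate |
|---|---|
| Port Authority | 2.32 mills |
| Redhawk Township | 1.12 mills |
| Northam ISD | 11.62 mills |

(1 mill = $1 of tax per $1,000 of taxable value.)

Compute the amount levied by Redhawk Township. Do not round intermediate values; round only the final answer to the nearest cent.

$591.17

Assessed value = $839,200 × 0.71 = $595,832
Redhawk Township taxable value = $595,832 − $68,000 = $527,832
Redhawk Township levy = $527,832 × 0.00112 = $591.17184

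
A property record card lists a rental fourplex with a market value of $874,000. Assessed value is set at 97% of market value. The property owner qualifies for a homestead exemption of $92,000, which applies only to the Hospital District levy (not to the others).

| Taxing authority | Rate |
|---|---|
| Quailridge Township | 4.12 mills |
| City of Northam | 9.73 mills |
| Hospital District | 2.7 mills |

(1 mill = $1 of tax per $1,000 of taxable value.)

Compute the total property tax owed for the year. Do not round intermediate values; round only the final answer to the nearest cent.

$13,782.36

Assessed value = $874,000 × 0.97 = $847,780
Quailridge Township: $847,780 × 0.00412 = $3,492.8536
City of Northam: $847,780 × 0.00973 = $8,248.8994
Hospital District: ($847,780 − $92,000) × 0.0027 = $755,780 × 0.0027 = $2,040.606
Total = $13,782.359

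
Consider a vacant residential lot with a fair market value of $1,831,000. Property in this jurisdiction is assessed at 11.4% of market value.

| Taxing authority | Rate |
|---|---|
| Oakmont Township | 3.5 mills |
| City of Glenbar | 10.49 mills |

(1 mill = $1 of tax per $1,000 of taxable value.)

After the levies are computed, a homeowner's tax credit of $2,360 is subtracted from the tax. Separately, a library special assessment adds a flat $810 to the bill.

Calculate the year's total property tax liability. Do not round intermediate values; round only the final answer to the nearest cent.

Assessed value = $1,831,000 × 0.114 = $208,734
Oakmont Township: $208,734 × 0.0035 = $730.569
City of Glenbar: $208,734 × 0.01049 = $2,189.61966
Levies subtotal = $2,920.18866
After credit = $2,920.18866 − $2,360 = $560.18866
Total = $560.18866 + $810 = $1,370.18866

$1,370.19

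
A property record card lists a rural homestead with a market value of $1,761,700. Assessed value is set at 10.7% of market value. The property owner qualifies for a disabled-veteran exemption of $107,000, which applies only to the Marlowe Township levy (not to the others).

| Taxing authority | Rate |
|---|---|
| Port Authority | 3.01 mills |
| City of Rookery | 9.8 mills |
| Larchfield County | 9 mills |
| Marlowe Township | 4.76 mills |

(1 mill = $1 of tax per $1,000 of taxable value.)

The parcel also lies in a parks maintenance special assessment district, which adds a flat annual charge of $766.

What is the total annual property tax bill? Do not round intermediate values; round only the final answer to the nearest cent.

Assessed value = $1,761,700 × 0.107 = $188,501.9
Port Authority: $188,501.9 × 0.00301 = $567.390719
City of Rookery: $188,501.9 × 0.0098 = $1,847.31862
Larchfield County: $188,501.9 × 0.009 = $1,696.5171
Marlowe Township: ($188,501.9 − $107,000) × 0.00476 = $81,501.9 × 0.00476 = $387.949044
Levies subtotal = $4,499.175483
Total = $4,499.175483 + $766 = $5,265.175483

$5,265.18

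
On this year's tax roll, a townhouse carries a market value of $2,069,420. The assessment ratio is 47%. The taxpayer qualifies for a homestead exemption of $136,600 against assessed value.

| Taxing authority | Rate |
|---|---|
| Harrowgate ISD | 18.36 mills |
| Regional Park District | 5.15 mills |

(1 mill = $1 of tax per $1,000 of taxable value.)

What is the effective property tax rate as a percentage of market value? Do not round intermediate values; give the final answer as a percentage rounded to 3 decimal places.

0.950%

Assessed value = $2,069,420 × 0.47 = $972,627.4
Taxable value = $972,627.4 − $136,600 = $836,027.4
Harrowgate ISD: $836,027.4 × 0.01836 = $15,349.463064
Regional Park District: $836,027.4 × 0.00515 = $4,305.54111
Total tax = $19,655.004174
Effective rate = $19,655.004174 ÷ $2,069,420 = 0.950% of market value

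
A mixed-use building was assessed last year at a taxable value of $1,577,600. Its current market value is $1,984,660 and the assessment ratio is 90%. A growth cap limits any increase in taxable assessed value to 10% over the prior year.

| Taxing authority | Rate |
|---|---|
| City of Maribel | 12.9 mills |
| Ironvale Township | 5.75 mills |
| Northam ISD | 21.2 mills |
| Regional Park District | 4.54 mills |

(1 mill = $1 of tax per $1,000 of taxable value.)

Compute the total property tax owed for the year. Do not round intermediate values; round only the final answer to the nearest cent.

$77,032.63

Uncapped assessed value = $1,984,660 × 0.9 = $1,786,194
Cap limit = $1,577,600 × 1.1 = $1,735,360
Taxable assessed value = min($1,786,194, $1,735,360) = $1,735,360 (cap binds)
City of Maribel: $1,735,360 × 0.0129 = $22,386.144
Ironvale Township: $1,735,360 × 0.00575 = $9,978.32
Northam ISD: $1,735,360 × 0.0212 = $36,789.632
Regional Park District: $1,735,360 × 0.00454 = $7,878.5344
Total = $77,032.6304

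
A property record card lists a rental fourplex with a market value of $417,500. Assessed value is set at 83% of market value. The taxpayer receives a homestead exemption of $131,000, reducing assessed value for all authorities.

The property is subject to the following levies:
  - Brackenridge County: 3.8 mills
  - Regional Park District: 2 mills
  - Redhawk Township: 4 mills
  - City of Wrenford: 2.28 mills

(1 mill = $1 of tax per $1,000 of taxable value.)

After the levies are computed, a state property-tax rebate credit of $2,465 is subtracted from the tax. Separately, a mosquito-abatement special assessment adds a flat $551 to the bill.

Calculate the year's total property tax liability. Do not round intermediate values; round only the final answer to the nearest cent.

$689.54

Assessed value = $417,500 × 0.83 = $346,525
Taxable value = $346,525 − $131,000 = $215,525
Brackenridge County: $215,525 × 0.0038 = $818.995
Regional Park District: $215,525 × 0.002 = $431.05
Redhawk Township: $215,525 × 0.004 = $862.1
City of Wrenford: $215,525 × 0.00228 = $491.397
Levies subtotal = $2,603.542
After credit = $2,603.542 − $2,465 = $138.542
Total = $138.542 + $551 = $689.542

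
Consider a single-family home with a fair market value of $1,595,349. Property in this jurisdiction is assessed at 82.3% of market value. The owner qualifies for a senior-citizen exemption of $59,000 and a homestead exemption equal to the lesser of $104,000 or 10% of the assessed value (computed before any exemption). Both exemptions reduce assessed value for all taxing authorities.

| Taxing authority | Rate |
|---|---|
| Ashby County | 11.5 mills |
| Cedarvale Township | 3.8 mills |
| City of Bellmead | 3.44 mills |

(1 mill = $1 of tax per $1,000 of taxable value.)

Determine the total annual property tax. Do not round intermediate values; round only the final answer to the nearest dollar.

Assessed value = $1,595,349 × 0.823 = $1,312,972.227
Homestead exemption = min($104,000, 10% × $1,312,972.227) = min($104,000, $131,297.2227) = $104,000 (dollar cap binds)
Taxable value = $1,312,972.227 − $59,000 − $104,000 = $1,149,972.227
Ashby County: $1,149,972.227 × 0.0115 = $13,224.6806105
Cedarvale Township: $1,149,972.227 × 0.0038 = $4,369.8944626
City of Bellmead: $1,149,972.227 × 0.00344 = $3,955.90446088
Total = $21,550.47953398

$21,550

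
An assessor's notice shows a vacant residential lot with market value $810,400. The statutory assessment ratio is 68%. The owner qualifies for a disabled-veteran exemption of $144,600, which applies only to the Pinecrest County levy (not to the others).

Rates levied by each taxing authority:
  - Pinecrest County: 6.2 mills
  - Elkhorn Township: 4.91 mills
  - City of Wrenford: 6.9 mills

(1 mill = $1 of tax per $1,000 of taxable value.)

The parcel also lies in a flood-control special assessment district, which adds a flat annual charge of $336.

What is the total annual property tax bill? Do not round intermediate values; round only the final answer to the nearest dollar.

Assessed value = $810,400 × 0.68 = $551,072
Pinecrest County: ($551,072 − $144,600) × 0.0062 = $406,472 × 0.0062 = $2,520.1264
Elkhorn Township: $551,072 × 0.00491 = $2,705.76352
City of Wrenford: $551,072 × 0.0069 = $3,802.3968
Levies subtotal = $9,028.28672
Total = $9,028.28672 + $336 = $9,364.28672

$9,364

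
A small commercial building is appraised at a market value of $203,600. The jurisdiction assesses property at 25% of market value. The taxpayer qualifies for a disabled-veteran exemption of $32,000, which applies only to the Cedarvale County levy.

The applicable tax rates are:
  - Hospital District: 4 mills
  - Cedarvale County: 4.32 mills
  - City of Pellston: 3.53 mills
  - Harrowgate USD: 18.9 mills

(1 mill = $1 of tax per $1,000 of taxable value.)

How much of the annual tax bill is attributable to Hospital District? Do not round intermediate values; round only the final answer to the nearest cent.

Assessed value = $203,600 × 0.25 = $50,900
Hospital District taxable value = $50,900 (exemption does not apply)
Hospital District levy = $50,900 × 0.004 = $203.6

$203.60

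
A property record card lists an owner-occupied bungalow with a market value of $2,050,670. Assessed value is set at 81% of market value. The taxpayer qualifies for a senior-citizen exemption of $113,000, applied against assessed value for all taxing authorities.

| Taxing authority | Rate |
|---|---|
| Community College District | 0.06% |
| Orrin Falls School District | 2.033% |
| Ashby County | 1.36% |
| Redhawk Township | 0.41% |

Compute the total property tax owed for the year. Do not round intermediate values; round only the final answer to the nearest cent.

$59,800.89

Assessed value = $2,050,670 × 0.81 = $1,661,042.7
Taxable value = $1,661,042.7 − $113,000 = $1,548,042.7
Community College District: $1,548,042.7 × 0.0006 = $928.82562
Orrin Falls School District: $1,548,042.7 × 0.02033 = $31,471.708091
Ashby County: $1,548,042.7 × 0.0136 = $21,053.38072
Redhawk Township: $1,548,042.7 × 0.0041 = $6,346.97507
Total = $928.82562 + $31,471.708091 + $21,053.38072 + $6,346.97507 = $59,800.889501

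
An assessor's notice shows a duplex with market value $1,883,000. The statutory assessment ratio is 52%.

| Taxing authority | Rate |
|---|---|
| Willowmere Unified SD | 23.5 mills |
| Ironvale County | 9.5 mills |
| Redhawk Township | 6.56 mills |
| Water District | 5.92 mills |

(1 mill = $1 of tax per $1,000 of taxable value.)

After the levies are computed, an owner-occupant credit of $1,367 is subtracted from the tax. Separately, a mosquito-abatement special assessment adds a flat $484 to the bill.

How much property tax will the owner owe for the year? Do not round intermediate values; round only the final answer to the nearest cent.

$43,649.20

Assessed value = $1,883,000 × 0.52 = $979,160
Willowmere Unified SD: $979,160 × 0.0235 = $23,010.26
Ironvale County: $979,160 × 0.0095 = $9,302.02
Redhawk Township: $979,160 × 0.00656 = $6,423.2896
Water District: $979,160 × 0.00592 = $5,796.6272
Levies subtotal = $44,532.1968
After credit = $44,532.1968 − $1,367 = $43,165.1968
Total = $43,165.1968 + $484 = $43,649.1968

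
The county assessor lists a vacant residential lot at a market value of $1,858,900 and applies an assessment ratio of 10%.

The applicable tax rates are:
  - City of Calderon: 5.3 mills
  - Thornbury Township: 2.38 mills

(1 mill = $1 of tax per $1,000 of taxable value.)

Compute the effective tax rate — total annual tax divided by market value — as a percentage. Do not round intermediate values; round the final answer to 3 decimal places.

0.077%

Assessed value = $1,858,900 × 0.1 = $185,890
City of Calderon: $185,890 × 0.0053 = $985.217
Thornbury Township: $185,890 × 0.00238 = $442.4182
Total tax = $1,427.6352
Effective rate = $1,427.6352 ÷ $1,858,900 = 0.077% of market value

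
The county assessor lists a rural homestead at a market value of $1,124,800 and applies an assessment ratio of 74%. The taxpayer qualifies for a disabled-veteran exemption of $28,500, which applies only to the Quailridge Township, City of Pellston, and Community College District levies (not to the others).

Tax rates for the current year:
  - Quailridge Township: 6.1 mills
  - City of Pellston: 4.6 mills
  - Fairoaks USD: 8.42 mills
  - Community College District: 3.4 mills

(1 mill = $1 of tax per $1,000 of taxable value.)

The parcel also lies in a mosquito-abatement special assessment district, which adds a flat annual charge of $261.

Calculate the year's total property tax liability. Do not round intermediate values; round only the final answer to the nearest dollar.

Assessed value = $1,124,800 × 0.74 = $832,352
Quailridge Township: ($832,352 − $28,500) × 0.0061 = $803,852 × 0.0061 = $4,903.4972
City of Pellston: ($832,352 − $28,500) × 0.0046 = $803,852 × 0.0046 = $3,697.7192
Fairoaks USD: $832,352 × 0.00842 = $7,008.40384
Community College District: ($832,352 − $28,500) × 0.0034 = $803,852 × 0.0034 = $2,733.0968
Levies subtotal = $18,342.71704
Total = $18,342.71704 + $261 = $18,603.71704

$18,604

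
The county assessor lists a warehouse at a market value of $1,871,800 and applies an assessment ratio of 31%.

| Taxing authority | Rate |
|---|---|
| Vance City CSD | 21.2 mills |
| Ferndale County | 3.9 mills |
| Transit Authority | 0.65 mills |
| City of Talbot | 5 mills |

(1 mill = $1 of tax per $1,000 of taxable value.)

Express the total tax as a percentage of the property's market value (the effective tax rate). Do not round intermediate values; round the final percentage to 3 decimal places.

0.953%

Assessed value = $1,871,800 × 0.31 = $580,258
Vance City CSD: $580,258 × 0.0212 = $12,301.4696
Ferndale County: $580,258 × 0.0039 = $2,263.0062
Transit Authority: $580,258 × 0.00065 = $377.1677
City of Talbot: $580,258 × 0.005 = $2,901.29
Total tax = $17,842.9335
Effective rate = $17,842.9335 ÷ $1,871,800 = 0.953% of market value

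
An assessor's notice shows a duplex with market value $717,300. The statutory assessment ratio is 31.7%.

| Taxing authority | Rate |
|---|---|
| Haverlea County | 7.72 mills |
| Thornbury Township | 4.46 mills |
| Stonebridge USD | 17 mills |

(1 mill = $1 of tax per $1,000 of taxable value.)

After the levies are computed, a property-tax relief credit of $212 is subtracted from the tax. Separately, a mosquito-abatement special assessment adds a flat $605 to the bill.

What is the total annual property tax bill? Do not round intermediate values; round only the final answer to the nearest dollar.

Assessed value = $717,300 × 0.317 = $227,384.1
Haverlea County: $227,384.1 × 0.00772 = $1,755.405252
Thornbury Township: $227,384.1 × 0.00446 = $1,014.133086
Stonebridge USD: $227,384.1 × 0.017 = $3,865.5297
Levies subtotal = $6,635.068038
After credit = $6,635.068038 − $212 = $6,423.068038
Total = $6,423.068038 + $605 = $7,028.068038

$7,028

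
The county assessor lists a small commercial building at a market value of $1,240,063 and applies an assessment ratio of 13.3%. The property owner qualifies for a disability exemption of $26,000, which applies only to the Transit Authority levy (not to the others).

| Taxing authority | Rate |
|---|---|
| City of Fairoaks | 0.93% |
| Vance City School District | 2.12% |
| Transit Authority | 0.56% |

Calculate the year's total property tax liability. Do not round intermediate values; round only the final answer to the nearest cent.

Assessed value = $1,240,063 × 0.133 = $164,928.379
City of Fairoaks: $164,928.379 × 0.0093 = $1,533.8339247
Vance City School District: $164,928.379 × 0.0212 = $3,496.4816348
Transit Authority: ($164,928.379 − $26,000) × 0.0056 = $138,928.379 × 0.0056 = $777.9989224
Total = $5,808.3144819

$5,808.31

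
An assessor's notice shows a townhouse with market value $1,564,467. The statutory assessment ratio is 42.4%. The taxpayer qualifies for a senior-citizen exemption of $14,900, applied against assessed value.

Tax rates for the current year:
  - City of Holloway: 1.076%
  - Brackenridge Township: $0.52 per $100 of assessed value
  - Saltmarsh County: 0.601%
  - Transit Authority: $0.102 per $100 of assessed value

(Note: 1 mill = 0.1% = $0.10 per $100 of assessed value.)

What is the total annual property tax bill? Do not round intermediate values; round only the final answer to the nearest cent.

Assessed value = $1,564,467 × 0.424 = $663,334.008
Taxable value = $663,334.008 − $14,900 = $648,434.008
City of Holloway: $648,434.008 × 0.01076 = $6,977.14992608
Brackenridge Township: $648,434.008 × 0.0052 = $3,371.8568416
Saltmarsh County: $648,434.008 × 0.00601 = $3,897.08838808
Transit Authority: $648,434.008 × 0.00102 = $661.40268816
Total = $14,907.49784392

$14,907.50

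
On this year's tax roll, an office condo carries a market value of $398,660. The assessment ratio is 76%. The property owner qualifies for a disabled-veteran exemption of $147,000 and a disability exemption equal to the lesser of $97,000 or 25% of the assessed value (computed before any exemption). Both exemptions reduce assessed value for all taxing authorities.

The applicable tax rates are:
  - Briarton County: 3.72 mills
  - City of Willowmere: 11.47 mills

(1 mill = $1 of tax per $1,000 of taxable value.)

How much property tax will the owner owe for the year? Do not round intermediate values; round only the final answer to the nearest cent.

$1,218.79

Assessed value = $398,660 × 0.76 = $302,981.6
Disability exemption = min($97,000, 25% × $302,981.6) = min($97,000, $75,745.4) = $75,745.4 (percentage binds)
Taxable value = $302,981.6 − $147,000 − $75,745.4 = $80,236.2
Briarton County: $80,236.2 × 0.00372 = $298.478664
City of Willowmere: $80,236.2 × 0.01147 = $920.309214
Total = $1,218.787878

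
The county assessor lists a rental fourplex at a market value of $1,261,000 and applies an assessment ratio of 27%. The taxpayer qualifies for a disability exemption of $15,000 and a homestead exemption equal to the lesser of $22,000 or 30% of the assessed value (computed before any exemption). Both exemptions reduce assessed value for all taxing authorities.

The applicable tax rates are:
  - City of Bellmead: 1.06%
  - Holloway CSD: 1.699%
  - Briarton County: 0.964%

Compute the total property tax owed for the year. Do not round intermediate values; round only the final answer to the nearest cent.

Assessed value = $1,261,000 × 0.27 = $340,470
Homestead exemption = min($22,000, 30% × $340,470) = min($22,000, $102,141) = $22,000 (dollar cap binds)
Taxable value = $340,470 − $15,000 − $22,000 = $303,470
City of Bellmead: $303,470 × 0.0106 = $3,216.782
Holloway CSD: $303,470 × 0.01699 = $5,155.9553
Briarton County: $303,470 × 0.00964 = $2,925.4508
Total = $11,298.1881

$11,298.19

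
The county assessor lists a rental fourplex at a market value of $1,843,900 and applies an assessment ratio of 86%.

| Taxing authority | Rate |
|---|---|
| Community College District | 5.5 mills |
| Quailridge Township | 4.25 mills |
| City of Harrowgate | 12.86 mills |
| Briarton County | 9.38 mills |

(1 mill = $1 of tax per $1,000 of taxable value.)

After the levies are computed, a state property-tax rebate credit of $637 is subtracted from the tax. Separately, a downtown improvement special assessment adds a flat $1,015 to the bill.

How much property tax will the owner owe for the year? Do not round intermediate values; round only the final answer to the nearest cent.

$51,106.27

Assessed value = $1,843,900 × 0.86 = $1,585,754
Community College District: $1,585,754 × 0.0055 = $8,721.647
Quailridge Township: $1,585,754 × 0.00425 = $6,739.4545
City of Harrowgate: $1,585,754 × 0.01286 = $20,392.79644
Briarton County: $1,585,754 × 0.00938 = $14,874.37252
Levies subtotal = $50,728.27046
After credit = $50,728.27046 − $637 = $50,091.27046
Total = $50,091.27046 + $1,015 = $51,106.27046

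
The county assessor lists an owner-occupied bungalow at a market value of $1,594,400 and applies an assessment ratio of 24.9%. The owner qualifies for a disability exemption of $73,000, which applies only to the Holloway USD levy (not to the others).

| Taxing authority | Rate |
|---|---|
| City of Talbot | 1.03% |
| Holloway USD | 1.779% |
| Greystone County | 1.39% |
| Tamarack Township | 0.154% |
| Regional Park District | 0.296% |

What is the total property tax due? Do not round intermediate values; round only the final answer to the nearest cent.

$17,158.12

Assessed value = $1,594,400 × 0.249 = $397,005.6
City of Talbot: $397,005.6 × 0.0103 = $4,089.15768
Holloway USD: ($397,005.6 − $73,000) × 0.01779 = $324,005.6 × 0.01779 = $5,764.059624
Greystone County: $397,005.6 × 0.0139 = $5,518.37784
Tamarack Township: $397,005.6 × 0.00154 = $611.388624
Regional Park District: $397,005.6 × 0.00296 = $1,175.136576
Total = $17,158.120344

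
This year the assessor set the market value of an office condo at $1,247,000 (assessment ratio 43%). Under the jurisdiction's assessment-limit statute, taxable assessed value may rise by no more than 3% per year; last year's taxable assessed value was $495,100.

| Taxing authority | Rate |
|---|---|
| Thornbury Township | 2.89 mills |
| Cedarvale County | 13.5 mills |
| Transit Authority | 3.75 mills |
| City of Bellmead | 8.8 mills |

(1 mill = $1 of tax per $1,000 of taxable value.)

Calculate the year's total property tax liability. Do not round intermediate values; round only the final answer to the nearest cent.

$14,758.04

Uncapped assessed value = $1,247,000 × 0.43 = $536,210
Cap limit = $495,100 × 1.03 = $509,953
Taxable assessed value = min($536,210, $509,953) = $509,953 (cap binds)
Thornbury Township: $509,953 × 0.00289 = $1,473.76417
Cedarvale County: $509,953 × 0.0135 = $6,884.3655
Transit Authority: $509,953 × 0.00375 = $1,912.32375
City of Bellmead: $509,953 × 0.0088 = $4,487.5864
Total = $14,758.03982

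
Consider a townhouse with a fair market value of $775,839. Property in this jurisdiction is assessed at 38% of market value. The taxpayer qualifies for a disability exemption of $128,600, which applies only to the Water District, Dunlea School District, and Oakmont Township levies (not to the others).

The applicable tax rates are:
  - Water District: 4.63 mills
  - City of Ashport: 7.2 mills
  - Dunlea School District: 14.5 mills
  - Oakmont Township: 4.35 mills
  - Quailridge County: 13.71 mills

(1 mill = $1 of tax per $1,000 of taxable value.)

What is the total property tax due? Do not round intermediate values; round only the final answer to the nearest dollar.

$10,067

Assessed value = $775,839 × 0.38 = $294,818.82
Water District: ($294,818.82 − $128,600) × 0.00463 = $166,218.82 × 0.00463 = $769.5931366
City of Ashport: $294,818.82 × 0.0072 = $2,122.695504
Dunlea School District: ($294,818.82 − $128,600) × 0.0145 = $166,218.82 × 0.0145 = $2,410.17289
Oakmont Township: ($294,818.82 − $128,600) × 0.00435 = $166,218.82 × 0.00435 = $723.051867
Quailridge County: $294,818.82 × 0.01371 = $4,041.9660222
Total = $10,067.4794198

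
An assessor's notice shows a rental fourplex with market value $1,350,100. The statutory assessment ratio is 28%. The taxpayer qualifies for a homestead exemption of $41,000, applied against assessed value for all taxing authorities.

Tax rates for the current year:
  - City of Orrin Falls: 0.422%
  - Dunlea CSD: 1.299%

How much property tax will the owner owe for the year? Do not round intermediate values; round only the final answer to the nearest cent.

Assessed value = $1,350,100 × 0.28 = $378,028
Taxable value = $378,028 − $41,000 = $337,028
City of Orrin Falls: $337,028 × 0.00422 = $1,422.25816
Dunlea CSD: $337,028 × 0.01299 = $4,377.99372
Total = $1,422.25816 + $4,377.99372 = $5,800.25188

$5,800.25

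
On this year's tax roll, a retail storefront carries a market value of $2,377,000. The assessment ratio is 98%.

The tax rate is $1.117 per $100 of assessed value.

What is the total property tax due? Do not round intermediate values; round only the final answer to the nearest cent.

$26,020.07

Assessed value = $2,377,000 × 0.98 = $2,329,460
Tax = $2,329,460 × 0.01117 = $26,020.0682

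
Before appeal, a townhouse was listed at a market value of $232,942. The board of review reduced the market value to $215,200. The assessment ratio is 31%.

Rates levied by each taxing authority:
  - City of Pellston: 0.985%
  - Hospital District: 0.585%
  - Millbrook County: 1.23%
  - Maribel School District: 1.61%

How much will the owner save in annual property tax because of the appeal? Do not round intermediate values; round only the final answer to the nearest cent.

Old assessed value = $232,942 × 0.31 = $72,212.02
New assessed value = $215,200 × 0.31 = $66,712
Combined rate = 0.00985 + 0.00585 + 0.0123 + 0.0161 = 0.0441
Old tax = $72,212.02 × 0.0441 = $3,184.550082
New tax = $66,712 × 0.0441 = $2,941.9992
Reduction = $3,184.550082 − $2,941.9992 = $242.550882

$242.55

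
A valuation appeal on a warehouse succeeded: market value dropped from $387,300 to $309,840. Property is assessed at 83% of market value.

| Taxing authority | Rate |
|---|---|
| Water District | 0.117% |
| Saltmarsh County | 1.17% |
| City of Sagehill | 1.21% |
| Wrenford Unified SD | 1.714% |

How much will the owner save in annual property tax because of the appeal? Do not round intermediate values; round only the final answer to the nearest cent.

Old assessed value = $387,300 × 0.83 = $321,459
New assessed value = $309,840 × 0.83 = $257,167.2
Combined rate = 0.00117 + 0.0117 + 0.0121 + 0.01714 = 0.04211
Old tax = $321,459 × 0.04211 = $13,536.63849
New tax = $257,167.2 × 0.04211 = $10,829.310792
Reduction = $13,536.63849 − $10,829.310792 = $2,707.327698

$2,707.33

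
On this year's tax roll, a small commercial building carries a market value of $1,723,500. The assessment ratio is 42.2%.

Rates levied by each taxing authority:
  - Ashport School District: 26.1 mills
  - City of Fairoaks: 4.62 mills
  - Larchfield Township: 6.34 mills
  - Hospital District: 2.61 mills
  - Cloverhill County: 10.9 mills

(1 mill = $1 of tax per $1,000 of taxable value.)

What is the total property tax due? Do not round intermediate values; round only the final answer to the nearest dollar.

$36,780

Assessed value = $1,723,500 × 0.422 = $727,317
Ashport School District: $727,317 × 0.0261 = $18,982.9737
City of Fairoaks: $727,317 × 0.00462 = $3,360.20454
Larchfield Township: $727,317 × 0.00634 = $4,611.18978
Hospital District: $727,317 × 0.00261 = $1,898.29737
Cloverhill County: $727,317 × 0.0109 = $7,927.7553
Total = $18,982.9737 + $3,360.20454 + $4,611.18978 + $1,898.29737 + $7,927.7553 = $36,780.42069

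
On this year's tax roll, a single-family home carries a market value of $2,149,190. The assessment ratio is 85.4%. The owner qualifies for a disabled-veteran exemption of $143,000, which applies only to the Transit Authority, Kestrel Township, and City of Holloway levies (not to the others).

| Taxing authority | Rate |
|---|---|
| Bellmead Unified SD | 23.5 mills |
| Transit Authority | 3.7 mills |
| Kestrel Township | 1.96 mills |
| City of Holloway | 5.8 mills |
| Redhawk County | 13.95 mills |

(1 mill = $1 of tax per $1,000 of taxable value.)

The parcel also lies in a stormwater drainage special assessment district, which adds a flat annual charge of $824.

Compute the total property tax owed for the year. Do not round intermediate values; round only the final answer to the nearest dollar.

Assessed value = $2,149,190 × 0.854 = $1,835,408.26
Bellmead Unified SD: $1,835,408.26 × 0.0235 = $43,132.09411
Transit Authority: ($1,835,408.26 − $143,000) × 0.0037 = $1,692,408.26 × 0.0037 = $6,261.910562
Kestrel Township: ($1,835,408.26 − $143,000) × 0.00196 = $1,692,408.26 × 0.00196 = $3,317.1201896
City of Holloway: ($1,835,408.26 − $143,000) × 0.0058 = $1,692,408.26 × 0.0058 = $9,815.967908
Redhawk County: $1,835,408.26 × 0.01395 = $25,603.945227
Levies subtotal = $88,131.0379966
Total = $88,131.0379966 + $824 = $88,955.0379966

$88,955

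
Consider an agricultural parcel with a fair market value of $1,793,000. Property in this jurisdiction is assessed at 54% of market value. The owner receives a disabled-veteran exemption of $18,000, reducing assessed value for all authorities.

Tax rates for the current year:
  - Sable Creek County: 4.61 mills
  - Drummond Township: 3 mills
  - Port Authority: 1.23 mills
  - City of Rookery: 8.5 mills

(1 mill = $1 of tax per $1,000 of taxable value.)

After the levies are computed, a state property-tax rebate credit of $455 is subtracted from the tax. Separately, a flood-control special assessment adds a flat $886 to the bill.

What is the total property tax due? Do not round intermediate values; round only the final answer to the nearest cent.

Assessed value = $1,793,000 × 0.54 = $968,220
Taxable value = $968,220 − $18,000 = $950,220
Sable Creek County: $950,220 × 0.00461 = $4,380.5142
Drummond Township: $950,220 × 0.003 = $2,850.66
Port Authority: $950,220 × 0.00123 = $1,168.7706
City of Rookery: $950,220 × 0.0085 = $8,076.87
Levies subtotal = $16,476.8148
After credit = $16,476.8148 − $455 = $16,021.8148
Total = $16,021.8148 + $886 = $16,907.8148

$16,907.81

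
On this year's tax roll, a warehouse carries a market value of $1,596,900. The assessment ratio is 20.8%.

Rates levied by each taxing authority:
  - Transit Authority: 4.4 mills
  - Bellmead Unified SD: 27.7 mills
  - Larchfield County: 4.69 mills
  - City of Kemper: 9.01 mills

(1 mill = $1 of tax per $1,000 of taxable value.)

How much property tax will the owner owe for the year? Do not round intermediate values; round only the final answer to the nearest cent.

Assessed value = $1,596,900 × 0.208 = $332,155.2
Transit Authority: $332,155.2 × 0.0044 = $1,461.48288
Bellmead Unified SD: $332,155.2 × 0.0277 = $9,200.69904
Larchfield County: $332,155.2 × 0.00469 = $1,557.807888
City of Kemper: $332,155.2 × 0.00901 = $2,992.718352
Total = $1,461.48288 + $9,200.69904 + $1,557.807888 + $2,992.718352 = $15,212.70816

$15,212.71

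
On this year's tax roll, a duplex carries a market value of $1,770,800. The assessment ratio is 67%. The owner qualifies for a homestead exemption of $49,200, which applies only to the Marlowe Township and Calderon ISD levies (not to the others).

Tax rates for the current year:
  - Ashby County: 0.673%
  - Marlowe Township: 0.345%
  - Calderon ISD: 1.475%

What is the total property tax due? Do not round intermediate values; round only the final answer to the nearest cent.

Assessed value = $1,770,800 × 0.67 = $1,186,436
Ashby County: $1,186,436 × 0.00673 = $7,984.71428
Marlowe Township: ($1,186,436 − $49,200) × 0.00345 = $1,137,236 × 0.00345 = $3,923.4642
Calderon ISD: ($1,186,436 − $49,200) × 0.01475 = $1,137,236 × 0.01475 = $16,774.231
Total = $28,682.40948

$28,682.41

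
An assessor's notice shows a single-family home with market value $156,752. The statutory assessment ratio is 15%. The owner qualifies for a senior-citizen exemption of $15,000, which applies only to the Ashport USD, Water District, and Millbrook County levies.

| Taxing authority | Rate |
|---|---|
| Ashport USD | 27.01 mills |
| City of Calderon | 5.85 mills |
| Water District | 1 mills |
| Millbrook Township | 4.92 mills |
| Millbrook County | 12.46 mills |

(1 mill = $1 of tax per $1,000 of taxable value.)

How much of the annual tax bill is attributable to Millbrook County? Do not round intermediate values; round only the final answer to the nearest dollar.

$106

Assessed value = $156,752 × 0.15 = $23,512.8
Millbrook County taxable value = $23,512.8 − $15,000 = $8,512.8
Millbrook County levy = $8,512.8 × 0.01246 = $106.069488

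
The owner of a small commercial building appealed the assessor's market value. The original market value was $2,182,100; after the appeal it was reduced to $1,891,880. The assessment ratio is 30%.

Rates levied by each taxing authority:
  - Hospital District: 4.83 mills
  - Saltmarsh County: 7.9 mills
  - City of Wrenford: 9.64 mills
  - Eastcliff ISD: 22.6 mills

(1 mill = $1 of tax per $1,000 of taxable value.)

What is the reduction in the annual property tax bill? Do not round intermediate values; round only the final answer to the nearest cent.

$3,915.36

Old assessed value = $2,182,100 × 0.3 = $654,630
New assessed value = $1,891,880 × 0.3 = $567,564
Combined rate = 0.00483 + 0.0079 + 0.00964 + 0.0226 = 0.04497
Old tax = $654,630 × 0.04497 = $29,438.7111
New tax = $567,564 × 0.04497 = $25,523.35308
Reduction = $29,438.7111 − $25,523.35308 = $3,915.35802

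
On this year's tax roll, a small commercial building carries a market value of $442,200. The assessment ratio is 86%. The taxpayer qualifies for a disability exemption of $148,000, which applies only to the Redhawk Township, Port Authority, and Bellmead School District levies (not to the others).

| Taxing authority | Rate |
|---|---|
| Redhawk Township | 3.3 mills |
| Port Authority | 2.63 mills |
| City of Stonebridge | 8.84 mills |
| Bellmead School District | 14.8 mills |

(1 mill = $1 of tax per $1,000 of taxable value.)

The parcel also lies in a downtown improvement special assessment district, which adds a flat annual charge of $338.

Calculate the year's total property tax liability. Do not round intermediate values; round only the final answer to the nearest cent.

$8,515.19

Assessed value = $442,200 × 0.86 = $380,292
Redhawk Township: ($380,292 − $148,000) × 0.0033 = $232,292 × 0.0033 = $766.5636
Port Authority: ($380,292 − $148,000) × 0.00263 = $232,292 × 0.00263 = $610.92796
City of Stonebridge: $380,292 × 0.00884 = $3,361.78128
Bellmead School District: ($380,292 − $148,000) × 0.0148 = $232,292 × 0.0148 = $3,437.9216
Levies subtotal = $8,177.19444
Total = $8,177.19444 + $338 = $8,515.19444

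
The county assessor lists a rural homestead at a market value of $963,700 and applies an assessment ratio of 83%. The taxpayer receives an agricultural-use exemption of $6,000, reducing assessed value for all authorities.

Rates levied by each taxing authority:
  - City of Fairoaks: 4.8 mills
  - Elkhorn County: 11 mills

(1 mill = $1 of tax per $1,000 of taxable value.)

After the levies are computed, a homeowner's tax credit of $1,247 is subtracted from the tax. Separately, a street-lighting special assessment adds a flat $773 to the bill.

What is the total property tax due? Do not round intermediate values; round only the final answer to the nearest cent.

$12,069.16

Assessed value = $963,700 × 0.83 = $799,871
Taxable value = $799,871 − $6,000 = $793,871
City of Fairoaks: $793,871 × 0.0048 = $3,810.5808
Elkhorn County: $793,871 × 0.011 = $8,732.581
Levies subtotal = $12,543.1618
After credit = $12,543.1618 − $1,247 = $11,296.1618
Total = $11,296.1618 + $773 = $12,069.1618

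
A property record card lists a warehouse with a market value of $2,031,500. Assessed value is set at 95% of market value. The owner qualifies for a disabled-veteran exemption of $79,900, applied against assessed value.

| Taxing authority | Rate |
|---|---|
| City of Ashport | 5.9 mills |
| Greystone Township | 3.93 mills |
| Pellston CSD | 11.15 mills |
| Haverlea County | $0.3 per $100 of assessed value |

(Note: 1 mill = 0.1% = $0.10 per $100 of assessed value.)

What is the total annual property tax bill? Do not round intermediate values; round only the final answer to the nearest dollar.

Assessed value = $2,031,500 × 0.95 = $1,929,925
Taxable value = $1,929,925 − $79,900 = $1,850,025
City of Ashport: $1,850,025 × 0.0059 = $10,915.1475
Greystone Township: $1,850,025 × 0.00393 = $7,270.59825
Pellston CSD: $1,850,025 × 0.01115 = $20,627.77875
Haverlea County: $1,850,025 × 0.003 = $5,550.075
Total = $44,363.5995

$44,364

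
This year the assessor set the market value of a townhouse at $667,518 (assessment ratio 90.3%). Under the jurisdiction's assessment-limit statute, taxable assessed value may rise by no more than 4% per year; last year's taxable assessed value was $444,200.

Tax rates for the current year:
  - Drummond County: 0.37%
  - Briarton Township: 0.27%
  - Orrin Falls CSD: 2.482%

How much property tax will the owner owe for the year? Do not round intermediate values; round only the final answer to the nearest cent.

$14,422.64

Uncapped assessed value = $667,518 × 0.903 = $602,768.754
Cap limit = $444,200 × 1.04 = $461,968
Taxable assessed value = min($602,768.754, $461,968) = $461,968 (cap binds)
Drummond County: $461,968 × 0.0037 = $1,709.2816
Briarton Township: $461,968 × 0.0027 = $1,247.3136
Orrin Falls CSD: $461,968 × 0.02482 = $11,466.04576
Total = $14,422.64096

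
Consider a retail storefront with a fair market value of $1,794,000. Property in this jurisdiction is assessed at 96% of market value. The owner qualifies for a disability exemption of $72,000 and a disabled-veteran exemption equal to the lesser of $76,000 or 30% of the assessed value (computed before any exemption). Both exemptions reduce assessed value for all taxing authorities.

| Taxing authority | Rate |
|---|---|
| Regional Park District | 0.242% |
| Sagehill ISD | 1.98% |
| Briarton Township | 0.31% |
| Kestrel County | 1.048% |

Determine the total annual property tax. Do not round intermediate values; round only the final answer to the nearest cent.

Assessed value = $1,794,000 × 0.96 = $1,722,240
Disabled-veteran exemption = min($76,000, 30% × $1,722,240) = min($76,000, $516,672) = $76,000 (dollar cap binds)
Taxable value = $1,722,240 − $72,000 − $76,000 = $1,574,240
Regional Park District: $1,574,240 × 0.00242 = $3,809.6608
Sagehill ISD: $1,574,240 × 0.0198 = $31,169.952
Briarton Township: $1,574,240 × 0.0031 = $4,880.144
Kestrel County: $1,574,240 × 0.01048 = $16,498.0352
Total = $56,357.792

$56,357.79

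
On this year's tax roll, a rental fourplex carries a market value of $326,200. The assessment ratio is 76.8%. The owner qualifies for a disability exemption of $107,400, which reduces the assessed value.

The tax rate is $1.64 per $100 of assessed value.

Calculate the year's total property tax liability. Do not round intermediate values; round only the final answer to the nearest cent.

Assessed value = $326,200 × 0.768 = $250,521.6
Taxable value = $250,521.6 − $107,400 = $143,121.6
Tax = $143,121.6 × 0.0164 = $2,347.19424

$2,347.19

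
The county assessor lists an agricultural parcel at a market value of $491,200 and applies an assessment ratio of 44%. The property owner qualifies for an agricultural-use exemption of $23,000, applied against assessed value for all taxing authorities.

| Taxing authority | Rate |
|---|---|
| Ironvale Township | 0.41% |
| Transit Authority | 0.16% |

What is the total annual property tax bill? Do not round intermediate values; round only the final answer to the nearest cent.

$1,100.83

Assessed value = $491,200 × 0.44 = $216,128
Taxable value = $216,128 − $23,000 = $193,128
Ironvale Township: $193,128 × 0.0041 = $791.8248
Transit Authority: $193,128 × 0.0016 = $309.0048
Total = $791.8248 + $309.0048 = $1,100.8296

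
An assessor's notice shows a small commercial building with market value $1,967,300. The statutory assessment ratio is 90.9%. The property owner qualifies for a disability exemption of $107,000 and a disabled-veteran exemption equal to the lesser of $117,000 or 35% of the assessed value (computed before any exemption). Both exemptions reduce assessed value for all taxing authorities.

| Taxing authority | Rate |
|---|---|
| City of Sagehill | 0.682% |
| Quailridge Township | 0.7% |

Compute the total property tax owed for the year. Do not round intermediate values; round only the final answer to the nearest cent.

$21,618.29

Assessed value = $1,967,300 × 0.909 = $1,788,275.7
Disabled-veteran exemption = min($117,000, 35% × $1,788,275.7) = min($117,000, $625,896.495) = $117,000 (dollar cap binds)
Taxable value = $1,788,275.7 − $107,000 − $117,000 = $1,564,275.7
City of Sagehill: $1,564,275.7 × 0.00682 = $10,668.360274
Quailridge Township: $1,564,275.7 × 0.007 = $10,949.9299
Total = $21,618.290174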